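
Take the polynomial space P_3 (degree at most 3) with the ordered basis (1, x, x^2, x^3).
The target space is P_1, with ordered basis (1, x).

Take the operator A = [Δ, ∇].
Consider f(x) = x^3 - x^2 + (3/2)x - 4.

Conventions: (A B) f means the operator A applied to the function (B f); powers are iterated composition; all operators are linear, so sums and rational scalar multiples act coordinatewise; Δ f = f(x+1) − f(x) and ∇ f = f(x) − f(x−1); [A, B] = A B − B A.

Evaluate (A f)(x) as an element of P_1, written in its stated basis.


∇ f = 3x^2 - 5x + 7/2
Δ ∇ f = 6x - 2
Δ f = 3x^2 + x + 3/2
∇ Δ f = 6x - 2
[Δ, ∇] f = 0

g(x) = 0


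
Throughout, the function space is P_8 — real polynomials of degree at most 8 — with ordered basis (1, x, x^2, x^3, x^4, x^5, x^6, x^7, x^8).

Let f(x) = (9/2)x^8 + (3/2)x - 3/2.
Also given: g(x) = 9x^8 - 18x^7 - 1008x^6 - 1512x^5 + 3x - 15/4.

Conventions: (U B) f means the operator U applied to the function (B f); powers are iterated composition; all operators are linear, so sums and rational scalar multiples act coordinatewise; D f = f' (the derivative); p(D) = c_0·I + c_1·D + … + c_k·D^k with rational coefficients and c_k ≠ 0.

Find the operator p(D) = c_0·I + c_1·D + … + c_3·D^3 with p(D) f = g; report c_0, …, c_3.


p(D) = 2·I − (1/2)·D − 4·D^2 − D^3, i.e. c_0 = 2, c_1 = -1/2, c_2 = -4, c_3 = -1

D^0 f = (9/2)x^8 + (3/2)x - 3/2
D^1 f = 36x^7 + 3/2
D^2 f = 252x^6
D^3 f = 1512x^5
matching coefficients of g against c_0 f + c_1 Df + … from the top degree down determines the c_i
solution: c_0 = 2, c_1 = -1/2, c_2 = -4, c_3 = -1


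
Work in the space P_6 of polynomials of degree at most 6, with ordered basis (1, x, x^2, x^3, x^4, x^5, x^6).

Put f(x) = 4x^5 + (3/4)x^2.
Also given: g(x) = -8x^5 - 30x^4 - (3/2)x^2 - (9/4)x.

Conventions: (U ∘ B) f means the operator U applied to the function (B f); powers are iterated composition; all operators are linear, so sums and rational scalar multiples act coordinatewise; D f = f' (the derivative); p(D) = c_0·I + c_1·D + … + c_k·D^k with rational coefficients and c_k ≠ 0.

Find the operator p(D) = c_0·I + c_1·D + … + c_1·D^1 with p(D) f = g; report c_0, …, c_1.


p(D) = -2·I − (3/2)·D, i.e. c_0 = -2, c_1 = -3/2

D^0 f = 4x^5 + (3/4)x^2
D^1 f = 20x^4 + (3/2)x
matching coefficients of g against c_0 f + c_1 Df + … from the top degree down determines the c_i
solution: c_0 = -2, c_1 = -3/2


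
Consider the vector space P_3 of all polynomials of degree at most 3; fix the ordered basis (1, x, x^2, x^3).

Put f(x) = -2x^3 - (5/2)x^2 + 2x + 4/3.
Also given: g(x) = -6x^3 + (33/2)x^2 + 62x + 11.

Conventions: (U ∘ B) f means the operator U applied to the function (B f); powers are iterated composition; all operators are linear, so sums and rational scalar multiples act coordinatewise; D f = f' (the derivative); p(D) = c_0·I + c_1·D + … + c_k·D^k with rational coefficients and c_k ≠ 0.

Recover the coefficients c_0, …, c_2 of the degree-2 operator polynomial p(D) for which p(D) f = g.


D^0 f = -2x^3 - (5/2)x^2 + 2x + 4/3
D^1 f = -6x^2 - 5x + 2
D^2 f = -12x - 5
matching coefficients of g against c_0 f + c_1 Df + … from the top degree down determines the c_i
solution: c_0 = 3, c_1 = -4, c_2 = -3

c_0 = 3, c_1 = -4, c_2 = -3


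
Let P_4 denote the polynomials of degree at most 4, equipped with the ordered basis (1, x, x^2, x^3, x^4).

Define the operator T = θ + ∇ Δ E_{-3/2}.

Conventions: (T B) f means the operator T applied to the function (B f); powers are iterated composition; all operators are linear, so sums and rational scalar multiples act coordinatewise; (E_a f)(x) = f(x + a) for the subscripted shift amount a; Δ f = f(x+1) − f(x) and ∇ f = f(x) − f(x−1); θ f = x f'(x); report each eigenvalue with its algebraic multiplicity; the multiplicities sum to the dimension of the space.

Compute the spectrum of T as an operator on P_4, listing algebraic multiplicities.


image of 1: 0
image of x: x
image of x^2: 2x^2 + 2
image of x^3: 3x^3 + 6x - 9
image of x^4: 4x^4 + 12x^2 - 36x + 29
the matrix is upper triangular; its diagonal is (0, 1, 2, 3, 4)
for a triangular matrix the eigenvalues are the diagonal entries, with algebraic multiplicity their repetition count

λ = 0 (multiplicity 1), λ = 1 (multiplicity 1), λ = 2 (multiplicity 1), λ = 3 (multiplicity 1), λ = 4 (multiplicity 1)


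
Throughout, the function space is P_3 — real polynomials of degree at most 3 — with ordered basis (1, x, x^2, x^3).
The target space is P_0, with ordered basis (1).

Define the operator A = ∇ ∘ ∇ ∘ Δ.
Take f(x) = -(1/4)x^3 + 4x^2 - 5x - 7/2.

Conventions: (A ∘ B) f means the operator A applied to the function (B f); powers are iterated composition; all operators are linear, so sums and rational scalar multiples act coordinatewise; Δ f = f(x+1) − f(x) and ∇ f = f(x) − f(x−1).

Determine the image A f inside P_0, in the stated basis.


Δ f = -(3/4)x^2 + (29/4)x - 5/4
∇ Δ f = -(3/2)x + 8
∇ ∇ Δ f = -3/2

the result is g(x) = -3/2


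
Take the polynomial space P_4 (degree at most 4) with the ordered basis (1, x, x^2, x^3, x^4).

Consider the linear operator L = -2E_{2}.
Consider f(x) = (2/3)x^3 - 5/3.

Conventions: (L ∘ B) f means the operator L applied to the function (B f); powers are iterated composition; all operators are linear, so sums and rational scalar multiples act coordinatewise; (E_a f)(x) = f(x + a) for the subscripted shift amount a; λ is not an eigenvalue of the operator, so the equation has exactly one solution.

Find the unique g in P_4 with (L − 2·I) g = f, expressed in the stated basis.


the image equals g(x) = -(1/6)x^3 + (1/2)x^2 + 1/12

write g with unknown coordinates in the stated basis and equate coefficients in (L − 2·I) g = f
solving from the highest basis element down gives g = -(1/6)x^3 + (1/2)x^2 + 1/12
check: L g = (1/3)x^3 + x^2 - 3/2
so L g − 2·g = (2/3)x^3 - 5/3 = f ✓


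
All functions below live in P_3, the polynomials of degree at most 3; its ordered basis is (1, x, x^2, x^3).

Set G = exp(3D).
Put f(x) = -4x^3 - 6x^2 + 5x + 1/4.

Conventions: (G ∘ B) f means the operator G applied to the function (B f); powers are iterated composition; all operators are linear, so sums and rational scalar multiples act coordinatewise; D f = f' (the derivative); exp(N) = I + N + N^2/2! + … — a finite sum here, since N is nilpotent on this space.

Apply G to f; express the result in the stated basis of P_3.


order-1 term: -36x^2 - 36x + 15
order-2 term: -108x - 54
order-3 term: -108
the series for exp(3D) f terminates at order 3
exp(3D) f = -4x^3 - 42x^2 - 139x - 587/4

the result is g(x) = -4x^3 - 42x^2 - 139x - 587/4


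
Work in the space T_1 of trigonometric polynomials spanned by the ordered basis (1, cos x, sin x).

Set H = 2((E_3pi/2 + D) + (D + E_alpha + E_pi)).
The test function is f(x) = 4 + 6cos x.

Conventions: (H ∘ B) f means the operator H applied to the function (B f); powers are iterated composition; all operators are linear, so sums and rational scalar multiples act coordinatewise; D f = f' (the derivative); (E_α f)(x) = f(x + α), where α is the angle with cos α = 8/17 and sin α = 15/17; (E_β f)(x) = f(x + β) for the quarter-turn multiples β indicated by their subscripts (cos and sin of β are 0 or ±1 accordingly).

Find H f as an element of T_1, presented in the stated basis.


E_3pi/2 f = 4 + 6sin x
D f = -6sin x
(E_3pi/2 + D) f = 4
D f = -6sin x
E_alpha f = 4 + (48/17)cos x - (90/17)sin x
E_pi f = 4 - 6cos x
(D + E_alpha + E_pi) f = 8 - (54/17)cos x - (192/17)sin x
((E_3pi/2 + D) + (D + E_alpha + E_pi)) f = 12 - (54/17)cos x - (192/17)sin x
(2((E_3pi/2 + D) + (D + E_alpha + E_pi))) f = 24 - (108/17)cos x - (384/17)sin x

the image equals g(x) = 24 - (108/17)cos x - (384/17)sin x


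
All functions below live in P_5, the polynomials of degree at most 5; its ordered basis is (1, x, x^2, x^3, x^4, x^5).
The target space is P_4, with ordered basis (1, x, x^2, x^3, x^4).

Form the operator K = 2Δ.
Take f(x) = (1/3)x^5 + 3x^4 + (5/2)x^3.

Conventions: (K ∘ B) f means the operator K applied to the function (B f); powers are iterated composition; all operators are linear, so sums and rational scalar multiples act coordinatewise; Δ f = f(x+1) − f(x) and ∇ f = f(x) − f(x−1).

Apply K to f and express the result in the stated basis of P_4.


g(x) = (10/3)x^4 + (92/3)x^3 + (173/3)x^2 + (127/3)x + 35/3

Δ f = (5/3)x^4 + (46/3)x^3 + (173/6)x^2 + (127/6)x + 35/6
(2Δ) f = (10/3)x^4 + (92/3)x^3 + (173/3)x^2 + (127/3)x + 35/3


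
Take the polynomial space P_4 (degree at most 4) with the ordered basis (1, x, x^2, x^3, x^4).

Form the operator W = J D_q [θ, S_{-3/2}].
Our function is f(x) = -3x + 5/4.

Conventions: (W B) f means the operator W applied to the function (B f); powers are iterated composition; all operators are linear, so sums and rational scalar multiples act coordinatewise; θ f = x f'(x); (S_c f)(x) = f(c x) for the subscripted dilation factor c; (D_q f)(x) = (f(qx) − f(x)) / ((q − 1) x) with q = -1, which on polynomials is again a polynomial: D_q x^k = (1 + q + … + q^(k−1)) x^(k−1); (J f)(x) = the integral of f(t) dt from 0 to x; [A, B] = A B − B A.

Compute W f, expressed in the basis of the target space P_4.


g(x) = 0

S_{-3/2} f = (9/2)x + 5/4
θ S_{-3/2} f = (9/2)x
θ f = -3x
S_{-3/2} θ f = (9/2)x
[θ, S_{-3/2}] f = 0
D_q [θ, S_{-3/2}] f = 0
J D_q [θ, S_{-3/2}] f = 0


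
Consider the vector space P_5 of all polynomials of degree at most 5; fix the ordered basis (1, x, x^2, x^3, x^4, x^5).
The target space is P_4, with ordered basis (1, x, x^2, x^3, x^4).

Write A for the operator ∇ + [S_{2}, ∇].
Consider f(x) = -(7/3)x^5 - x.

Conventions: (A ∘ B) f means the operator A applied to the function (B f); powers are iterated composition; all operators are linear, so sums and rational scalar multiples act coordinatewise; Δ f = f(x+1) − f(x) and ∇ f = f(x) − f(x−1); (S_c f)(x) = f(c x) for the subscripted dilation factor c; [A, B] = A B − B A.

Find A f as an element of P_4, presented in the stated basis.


∇ f = -(35/3)x^4 + (70/3)x^3 - (70/3)x^2 + (35/3)x - 10/3
∇ f = -(35/3)x^4 + (70/3)x^3 - (70/3)x^2 + (35/3)x - 10/3
S_{2} ∇ f = -(560/3)x^4 + (560/3)x^3 - (280/3)x^2 + (70/3)x - 10/3
S_{2} f = -(224/3)x^5 - 2x
∇ S_{2} f = -(1120/3)x^4 + (2240/3)x^3 - (2240/3)x^2 + (1120/3)x - 230/3
[S_{2}, ∇] f = (560/3)x^4 - 560x^3 + (1960/3)x^2 - 350x + 220/3
(∇ + [S_{2}, ∇]) f = 175x^4 - (1610/3)x^3 + 630x^2 - (1015/3)x + 70

the image equals g(x) = 175x^4 - (1610/3)x^3 + 630x^2 - (1015/3)x + 70


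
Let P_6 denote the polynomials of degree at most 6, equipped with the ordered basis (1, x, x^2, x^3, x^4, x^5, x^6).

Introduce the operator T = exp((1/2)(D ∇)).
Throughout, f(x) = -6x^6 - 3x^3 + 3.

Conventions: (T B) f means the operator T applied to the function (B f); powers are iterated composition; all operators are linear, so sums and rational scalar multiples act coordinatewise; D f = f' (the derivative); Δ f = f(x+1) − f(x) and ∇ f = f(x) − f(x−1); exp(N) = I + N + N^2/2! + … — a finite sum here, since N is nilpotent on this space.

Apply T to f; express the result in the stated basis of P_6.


g(x) = -6x^6 - 90x^4 + 177x^3 - 450x^2 + 621x - 831/2

order-1 term: -90x^4 + 180x^3 - 180x^2 + 81x - 27/2
order-2 term: -270x^2 + 540x - 315
order-3 term: -90
the series for exp((1/2)(D ∇)) f terminates at order 3
exp((1/2)(D ∇)) f = -6x^6 - 90x^4 + 177x^3 - 450x^2 + 621x - 831/2


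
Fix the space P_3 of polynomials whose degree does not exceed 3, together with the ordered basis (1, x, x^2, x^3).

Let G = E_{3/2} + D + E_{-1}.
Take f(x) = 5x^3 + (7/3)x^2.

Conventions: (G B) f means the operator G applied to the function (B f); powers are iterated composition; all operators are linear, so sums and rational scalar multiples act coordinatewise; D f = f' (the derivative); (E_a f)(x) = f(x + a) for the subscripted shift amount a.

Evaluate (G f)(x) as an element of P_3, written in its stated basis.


E_{3/2} f = 5x^3 + (149/6)x^2 + (163/4)x + 177/8
D f = 15x^2 + (14/3)x
E_{-1} f = 5x^3 - (38/3)x^2 + (31/3)x - 8/3
(E_{3/2} + D + E_{-1}) f = 10x^3 + (163/6)x^2 + (223/4)x + 467/24

the result is g(x) = 10x^3 + (163/6)x^2 + (223/4)x + 467/24


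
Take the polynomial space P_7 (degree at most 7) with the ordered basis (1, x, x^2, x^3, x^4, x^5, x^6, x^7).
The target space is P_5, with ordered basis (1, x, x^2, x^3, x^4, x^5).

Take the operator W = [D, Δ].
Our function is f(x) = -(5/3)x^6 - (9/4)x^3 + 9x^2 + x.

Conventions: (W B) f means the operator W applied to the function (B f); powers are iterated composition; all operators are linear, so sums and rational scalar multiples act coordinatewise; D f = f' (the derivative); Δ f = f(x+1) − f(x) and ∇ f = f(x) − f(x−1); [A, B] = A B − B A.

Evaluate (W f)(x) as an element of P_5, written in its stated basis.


the result is g(x) = 0

Δ f = -10x^5 - 25x^4 - (100/3)x^3 - (127/4)x^2 + (5/4)x + 73/12
D Δ f = -50x^4 - 100x^3 - 100x^2 - (127/2)x + 5/4
D f = -10x^5 - (27/4)x^2 + 18x + 1
Δ D f = -50x^4 - 100x^3 - 100x^2 - (127/2)x + 5/4
[D, Δ] f = 0


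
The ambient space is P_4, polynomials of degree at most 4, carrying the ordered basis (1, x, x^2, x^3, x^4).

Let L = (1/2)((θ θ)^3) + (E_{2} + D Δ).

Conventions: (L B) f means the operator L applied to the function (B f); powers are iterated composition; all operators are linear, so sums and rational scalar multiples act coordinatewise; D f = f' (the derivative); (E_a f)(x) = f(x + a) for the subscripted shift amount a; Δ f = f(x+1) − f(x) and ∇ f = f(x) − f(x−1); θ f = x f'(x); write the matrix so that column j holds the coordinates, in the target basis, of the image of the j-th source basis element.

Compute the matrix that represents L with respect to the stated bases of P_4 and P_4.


the matrix is [[1, 2, 6, 11, 20]; [0, 3/2, 4, 18, 44]; [0, 0, 33, 6, 36]; [0, 0, 0, 731/2, 8]; [0, 0, 0, 0, 2049]] (rows listed top to bottom)

image of 1: 1
image of x: (3/2)x + 2
image of x^2: 33x^2 + 4x + 6
image of x^3: (731/2)x^3 + 6x^2 + 18x + 11
image of x^4: 2049x^4 + 8x^3 + 36x^2 + 44x + 20
each image's coordinates form column j of the matrix


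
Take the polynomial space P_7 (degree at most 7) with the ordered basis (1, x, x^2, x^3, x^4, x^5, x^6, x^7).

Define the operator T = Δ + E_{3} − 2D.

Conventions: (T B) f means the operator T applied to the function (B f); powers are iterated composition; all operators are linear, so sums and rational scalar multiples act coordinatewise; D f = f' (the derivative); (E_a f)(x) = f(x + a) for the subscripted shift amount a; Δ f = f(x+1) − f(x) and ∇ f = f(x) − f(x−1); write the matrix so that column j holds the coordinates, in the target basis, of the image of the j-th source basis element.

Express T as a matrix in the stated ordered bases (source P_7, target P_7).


the matrix is [[1, 2, 10, 28, 82, 244, 730, 2188]; [0, 1, 4, 30, 112, 410, 1464, 5110]; [0, 0, 1, 6, 60, 280, 1230, 5124]; [0, 0, 0, 1, 8, 100, 560, 2870]; [0, 0, 0, 0, 1, 10, 150, 980]; [0, 0, 0, 0, 0, 1, 12, 210]; [0, 0, 0, 0, 0, 0, 1, 14]; [0, 0, 0, 0, 0, 0, 0, 1]] (rows listed top to bottom)

image of 1: 1
image of x: x + 2
image of x^2: x^2 + 4x + 10
image of x^3: x^3 + 6x^2 + 30x + 28
image of x^4: x^4 + 8x^3 + 60x^2 + 112x + 82
image of x^5: x^5 + 10x^4 + 100x^3 + 280x^2 + 410x + 244
image of x^6: x^6 + 12x^5 + 150x^4 + 560x^3 + 1230x^2 + 1464x + 730
image of x^7: x^7 + 14x^6 + 210x^5 + 980x^4 + 2870x^3 + 5124x^2 + 5110x + 2188
each image's coordinates form column j of the matrix


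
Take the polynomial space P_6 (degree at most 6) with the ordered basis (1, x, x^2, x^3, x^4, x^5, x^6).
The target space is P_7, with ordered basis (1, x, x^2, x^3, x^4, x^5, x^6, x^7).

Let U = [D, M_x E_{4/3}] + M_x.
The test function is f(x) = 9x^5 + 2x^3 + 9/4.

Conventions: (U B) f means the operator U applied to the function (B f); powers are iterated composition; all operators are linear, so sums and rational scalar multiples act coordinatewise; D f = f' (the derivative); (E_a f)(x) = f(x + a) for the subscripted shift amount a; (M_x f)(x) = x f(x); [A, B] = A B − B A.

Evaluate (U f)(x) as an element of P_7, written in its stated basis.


E_{4/3} f = 9x^5 + 60x^4 + 162x^3 + (664/3)x^2 + (1376/9)x + 539/12
M_x E_{4/3} f = 9x^6 + 60x^5 + 162x^4 + (664/3)x^3 + (1376/9)x^2 + (539/12)x
D (M_x E_{4/3}) f = 54x^5 + 300x^4 + 648x^3 + 664x^2 + (2752/9)x + 539/12
D f = 45x^4 + 6x^2
E_{4/3} D f = 45x^4 + 240x^3 + 486x^2 + (1328/3)x + 1376/9
M_x E_{4/3} D f = 45x^5 + 240x^4 + 486x^3 + (1328/3)x^2 + (1376/9)x
[D, M_x E_{4/3}] f = 9x^5 + 60x^4 + 162x^3 + (664/3)x^2 + (1376/9)x + 539/12
M_x f = 9x^6 + 2x^4 + (9/4)x
([D, M_x E_{4/3}] + M_x) f = 9x^6 + 9x^5 + 62x^4 + 162x^3 + (664/3)x^2 + (5585/36)x + 539/12

the result is g(x) = 9x^6 + 9x^5 + 62x^4 + 162x^3 + (664/3)x^2 + (5585/36)x + 539/12


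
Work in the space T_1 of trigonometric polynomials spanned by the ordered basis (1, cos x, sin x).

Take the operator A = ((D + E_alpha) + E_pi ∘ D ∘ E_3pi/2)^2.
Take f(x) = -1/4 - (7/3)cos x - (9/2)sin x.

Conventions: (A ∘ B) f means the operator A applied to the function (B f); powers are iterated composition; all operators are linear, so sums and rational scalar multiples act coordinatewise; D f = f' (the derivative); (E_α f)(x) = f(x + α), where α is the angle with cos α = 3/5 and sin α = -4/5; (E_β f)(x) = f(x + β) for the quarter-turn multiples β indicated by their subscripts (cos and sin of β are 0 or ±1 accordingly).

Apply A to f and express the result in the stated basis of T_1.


D f = -(9/2)cos x + (7/3)sin x
E_alpha f = -1/4 + (11/5)cos x - (137/30)sin x
(D + E_alpha) f = -1/4 - (23/10)cos x - (67/30)sin x
E_3pi/2 f = -1/4 + (9/2)cos x - (7/3)sin x
D E_3pi/2 f = -(7/3)cos x - (9/2)sin x
E_pi D E_3pi/2 f = (7/3)cos x + (9/2)sin x
((D + E_alpha) + E_pi ∘ D ∘ E_3pi/2) f = -1/4 + (1/30)cos x + (34/15)sin x
D ((D + E_alpha) + E_pi ∘ D ∘ E_3pi/2) f = (34/15)cos x - (1/30)sin x
E_alpha ((D + E_alpha) + E_pi ∘ D ∘ E_3pi/2) f = -1/4 - (269/150)cos x + (104/75)sin x
(D + E_alpha) ((D + E_alpha) + E_pi ∘ D ∘ E_3pi/2) f = -1/4 + (71/150)cos x + (203/150)sin x
E_3pi/2 ((D + E_alpha) + E_pi ∘ D ∘ E_3pi/2) f = -1/4 - (34/15)cos x + (1/30)sin x
D E_3pi/2 ((D + E_alpha) + E_pi ∘ D ∘ E_3pi/2) f = (1/30)cos x + (34/15)sin x
E_pi D E_3pi/2 ((D + E_alpha) + E_pi ∘ D ∘ E_3pi/2) f = -(1/30)cos x - (34/15)sin x
((D + E_alpha) + E_pi ∘ D ∘ E_3pi/2) ((D + E_alpha) + E_pi ∘ D ∘ E_3pi/2) f = -1/4 + (11/25)cos x - (137/150)sin x

the image equals g(x) = -1/4 + (11/25)cos x - (137/150)sin x


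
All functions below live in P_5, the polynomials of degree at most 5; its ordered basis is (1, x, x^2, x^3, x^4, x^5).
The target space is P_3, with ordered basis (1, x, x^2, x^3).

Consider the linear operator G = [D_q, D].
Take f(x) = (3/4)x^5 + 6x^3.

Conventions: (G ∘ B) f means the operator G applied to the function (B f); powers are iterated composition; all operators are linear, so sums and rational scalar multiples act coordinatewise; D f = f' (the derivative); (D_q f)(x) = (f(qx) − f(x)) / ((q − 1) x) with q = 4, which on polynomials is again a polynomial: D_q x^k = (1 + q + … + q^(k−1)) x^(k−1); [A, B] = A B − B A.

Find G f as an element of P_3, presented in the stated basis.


the result is g(x) = -(2817/4)x^3 - 162x

D f = (15/4)x^4 + 18x^2
D_q D f = (1275/4)x^3 + 90x
D_q f = (1023/4)x^4 + 126x^2
D D_q f = 1023x^3 + 252x
[D_q, D] f = -(2817/4)x^3 - 162x


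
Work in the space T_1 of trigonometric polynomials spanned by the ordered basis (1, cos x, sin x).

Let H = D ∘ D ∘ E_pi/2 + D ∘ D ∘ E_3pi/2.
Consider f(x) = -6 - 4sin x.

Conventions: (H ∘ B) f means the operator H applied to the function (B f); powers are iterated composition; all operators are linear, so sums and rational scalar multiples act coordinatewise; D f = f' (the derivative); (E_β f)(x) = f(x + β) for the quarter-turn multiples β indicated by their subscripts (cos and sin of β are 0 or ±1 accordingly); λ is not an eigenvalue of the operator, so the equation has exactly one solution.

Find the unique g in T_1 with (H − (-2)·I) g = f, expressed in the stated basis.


the result is g(x) = -3 - 2sin x

write g with unknown coordinates in the stated basis and equate coefficients in (H − (-2)·I) g = f
solving from the highest basis element down gives g = -3 - 2sin x
check: H g = 0
so H g − (-2)·g = -6 - 4sin x = f ✓


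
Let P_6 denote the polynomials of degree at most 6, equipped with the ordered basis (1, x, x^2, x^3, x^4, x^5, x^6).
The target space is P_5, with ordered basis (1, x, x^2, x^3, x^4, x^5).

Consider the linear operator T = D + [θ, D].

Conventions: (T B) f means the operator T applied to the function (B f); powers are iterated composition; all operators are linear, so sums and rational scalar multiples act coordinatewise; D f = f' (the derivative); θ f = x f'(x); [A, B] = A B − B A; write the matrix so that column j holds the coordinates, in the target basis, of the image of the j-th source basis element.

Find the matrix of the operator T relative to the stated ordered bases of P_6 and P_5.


image of 1: 0
image of x: 0
image of x^2: 0
image of x^3: 0
image of x^4: 0
image of x^5: 0
image of x^6: 0
each image's coordinates form column j of the matrix

the matrix is [[0, 0, 0, 0, 0, 0, 0]; [0, 0, 0, 0, 0, 0, 0]; [0, 0, 0, 0, 0, 0, 0]; [0, 0, 0, 0, 0, 0, 0]; [0, 0, 0, 0, 0, 0, 0]; [0, 0, 0, 0, 0, 0, 0]] (rows listed top to bottom)


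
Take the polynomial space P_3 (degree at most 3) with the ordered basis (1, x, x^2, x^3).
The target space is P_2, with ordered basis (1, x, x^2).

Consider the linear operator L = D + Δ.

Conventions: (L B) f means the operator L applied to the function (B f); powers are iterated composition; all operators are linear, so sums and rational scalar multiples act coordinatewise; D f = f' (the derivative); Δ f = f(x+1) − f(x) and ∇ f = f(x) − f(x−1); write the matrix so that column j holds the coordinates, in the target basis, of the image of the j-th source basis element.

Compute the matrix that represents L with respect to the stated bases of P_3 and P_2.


the matrix is [[0, 2, 1, 1]; [0, 0, 4, 3]; [0, 0, 0, 6]] (rows listed top to bottom)

image of 1: 0
image of x: 2
image of x^2: 4x + 1
image of x^3: 6x^2 + 3x + 1
each image's coordinates form column j of the matrix


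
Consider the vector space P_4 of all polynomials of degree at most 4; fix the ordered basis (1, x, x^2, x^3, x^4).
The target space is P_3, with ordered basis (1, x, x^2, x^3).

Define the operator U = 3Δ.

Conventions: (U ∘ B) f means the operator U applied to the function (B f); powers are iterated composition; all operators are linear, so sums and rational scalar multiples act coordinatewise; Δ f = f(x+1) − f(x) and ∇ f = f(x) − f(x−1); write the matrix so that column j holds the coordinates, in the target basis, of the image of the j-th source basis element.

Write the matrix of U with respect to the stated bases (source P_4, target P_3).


the matrix is [[0, 3, 3, 3, 3]; [0, 0, 6, 9, 12]; [0, 0, 0, 9, 18]; [0, 0, 0, 0, 12]] (rows listed top to bottom)

image of 1: 0
image of x: 3
image of x^2: 6x + 3
image of x^3: 9x^2 + 9x + 3
image of x^4: 12x^3 + 18x^2 + 12x + 3
each image's coordinates form column j of the matrix


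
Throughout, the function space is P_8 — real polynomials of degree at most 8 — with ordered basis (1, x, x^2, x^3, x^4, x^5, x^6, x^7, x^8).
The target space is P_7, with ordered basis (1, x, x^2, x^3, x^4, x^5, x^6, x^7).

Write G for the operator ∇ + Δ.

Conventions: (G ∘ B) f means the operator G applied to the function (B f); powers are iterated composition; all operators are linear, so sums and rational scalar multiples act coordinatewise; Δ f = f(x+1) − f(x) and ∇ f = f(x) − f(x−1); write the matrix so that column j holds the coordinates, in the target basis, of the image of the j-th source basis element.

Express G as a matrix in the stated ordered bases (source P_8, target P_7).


the matrix is [[0, 2, 0, 2, 0, 2, 0, 2, 0]; [0, 0, 4, 0, 8, 0, 12, 0, 16]; [0, 0, 0, 6, 0, 20, 0, 42, 0]; [0, 0, 0, 0, 8, 0, 40, 0, 112]; [0, 0, 0, 0, 0, 10, 0, 70, 0]; [0, 0, 0, 0, 0, 0, 12, 0, 112]; [0, 0, 0, 0, 0, 0, 0, 14, 0]; [0, 0, 0, 0, 0, 0, 0, 0, 16]] (rows listed top to bottom)

image of 1: 0
image of x: 2
image of x^2: 4x
image of x^3: 6x^2 + 2
image of x^4: 8x^3 + 8x
image of x^5: 10x^4 + 20x^2 + 2
image of x^6: 12x^5 + 40x^3 + 12x
image of x^7: 14x^6 + 70x^4 + 42x^2 + 2
image of x^8: 16x^7 + 112x^5 + 112x^3 + 16x
each image's coordinates form column j of the matrix


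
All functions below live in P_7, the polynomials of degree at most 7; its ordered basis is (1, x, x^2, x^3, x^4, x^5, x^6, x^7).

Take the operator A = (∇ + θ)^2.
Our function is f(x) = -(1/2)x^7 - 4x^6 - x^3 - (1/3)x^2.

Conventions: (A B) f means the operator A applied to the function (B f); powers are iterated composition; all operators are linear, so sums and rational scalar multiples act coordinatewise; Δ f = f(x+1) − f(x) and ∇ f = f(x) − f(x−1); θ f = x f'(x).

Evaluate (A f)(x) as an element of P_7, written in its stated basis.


∇ f = -(7/2)x^6 - (27/2)x^5 + (85/2)x^4 - (125/2)x^3 + (93/2)x^2 - (109/6)x + 17/6
θ f = -(7/2)x^7 - 24x^6 - 3x^3 - (2/3)x^2
(∇ + θ) f = -(7/2)x^7 - (55/2)x^6 - (27/2)x^5 + (85/2)x^4 - (131/2)x^3 + (275/6)x^2 - (109/6)x + 17/6
∇ (∇ + θ) f = -(49/2)x^6 - (183/2)x^5 + (445/2)x^4 - (245/2)x^3 - (495/2)x^2 + (2311/6)x - 323/2
θ (∇ + θ) f = -(49/2)x^7 - 165x^6 - (135/2)x^5 + 170x^4 - (393/2)x^3 + (275/3)x^2 - (109/6)x
(∇ + θ) (∇ + θ) f = -(49/2)x^7 - (379/2)x^6 - 159x^5 + (785/2)x^4 - 319x^3 - (935/6)x^2 + 367x - 323/2

the image equals g(x) = -(49/2)x^7 - (379/2)x^6 - 159x^5 + (785/2)x^4 - 319x^3 - (935/6)x^2 + 367x - 323/2


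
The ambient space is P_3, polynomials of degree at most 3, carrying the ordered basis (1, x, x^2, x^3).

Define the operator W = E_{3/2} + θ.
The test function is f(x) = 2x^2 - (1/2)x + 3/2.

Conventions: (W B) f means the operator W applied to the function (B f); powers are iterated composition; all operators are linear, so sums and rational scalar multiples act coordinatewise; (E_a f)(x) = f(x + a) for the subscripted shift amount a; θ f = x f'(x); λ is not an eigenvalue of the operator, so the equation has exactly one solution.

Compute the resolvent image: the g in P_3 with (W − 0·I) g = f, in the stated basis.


write g with unknown coordinates in the stated basis and equate coefficients in (W − 0·I) g = f
solving from the highest basis element down gives g = (2/3)x^2 - (5/4)x + 15/8
check: W g = 2x^2 - (1/2)x + 3/2
so W g − 0·g = 2x^2 - (1/2)x + 3/2 = f ✓

the image equals g(x) = (2/3)x^2 - (5/4)x + 15/8


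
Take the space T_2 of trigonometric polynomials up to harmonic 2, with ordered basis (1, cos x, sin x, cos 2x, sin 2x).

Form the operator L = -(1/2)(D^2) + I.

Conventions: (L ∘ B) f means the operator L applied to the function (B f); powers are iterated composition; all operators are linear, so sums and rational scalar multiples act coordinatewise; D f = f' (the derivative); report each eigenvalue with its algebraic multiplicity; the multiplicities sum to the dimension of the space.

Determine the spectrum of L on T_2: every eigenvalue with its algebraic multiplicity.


image of 1: 1
image of cos x: (3/2)cos x
image of sin x: (3/2)sin x
image of cos 2x: 3cos 2x
image of sin 2x: 3sin 2x
the matrix is diagonal; its diagonal is (1, 3/2, 3/2, 3, 3)
for a triangular matrix the eigenvalues are the diagonal entries, with algebraic multiplicity their repetition count

λ = 1 (multiplicity 1), λ = 3/2 (multiplicity 2), λ = 3 (multiplicity 2)


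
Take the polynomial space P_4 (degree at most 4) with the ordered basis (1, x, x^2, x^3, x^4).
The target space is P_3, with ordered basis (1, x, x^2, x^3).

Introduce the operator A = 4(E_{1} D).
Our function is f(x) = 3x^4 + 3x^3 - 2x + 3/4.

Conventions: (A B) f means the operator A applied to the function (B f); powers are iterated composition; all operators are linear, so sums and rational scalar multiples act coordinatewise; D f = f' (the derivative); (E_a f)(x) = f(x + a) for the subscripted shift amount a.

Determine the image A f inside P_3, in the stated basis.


the image equals g(x) = 48x^3 + 180x^2 + 216x + 76

D f = 12x^3 + 9x^2 - 2
E_{1} D f = 12x^3 + 45x^2 + 54x + 19
(4(E_{1} D)) f = 48x^3 + 180x^2 + 216x + 76


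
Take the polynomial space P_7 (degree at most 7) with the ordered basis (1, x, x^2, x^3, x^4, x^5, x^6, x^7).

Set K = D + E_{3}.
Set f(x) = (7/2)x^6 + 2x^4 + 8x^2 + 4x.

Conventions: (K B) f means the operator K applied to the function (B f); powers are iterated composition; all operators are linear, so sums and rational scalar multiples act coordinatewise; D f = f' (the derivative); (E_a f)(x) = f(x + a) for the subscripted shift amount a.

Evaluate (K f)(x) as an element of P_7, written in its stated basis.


the result is g(x) = (7/2)x^6 + 84x^5 + (949/2)x^4 + 1922x^3 + (8737/2)x^2 + 5387x + 5603/2

D f = 21x^5 + 8x^3 + 16x + 4
E_{3} f = (7/2)x^6 + 63x^5 + (949/2)x^4 + 1914x^3 + (8737/2)x^2 + 5371x + 5595/2
(D + E_{3}) f = (7/2)x^6 + 84x^5 + (949/2)x^4 + 1922x^3 + (8737/2)x^2 + 5387x + 5603/2


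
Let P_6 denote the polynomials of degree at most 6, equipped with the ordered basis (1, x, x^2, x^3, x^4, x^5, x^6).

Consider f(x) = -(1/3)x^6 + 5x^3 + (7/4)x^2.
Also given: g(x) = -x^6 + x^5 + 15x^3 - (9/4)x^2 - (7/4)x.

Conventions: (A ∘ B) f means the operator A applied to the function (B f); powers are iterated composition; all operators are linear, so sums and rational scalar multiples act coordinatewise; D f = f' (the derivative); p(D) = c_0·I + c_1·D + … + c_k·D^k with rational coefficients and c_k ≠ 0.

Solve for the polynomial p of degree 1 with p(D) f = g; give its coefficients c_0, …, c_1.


D^0 f = -(1/3)x^6 + 5x^3 + (7/4)x^2
D^1 f = -2x^5 + 15x^2 + (7/2)x
matching coefficients of g against c_0 f + c_1 Df + … from the top degree down determines the c_i
solution: c_0 = 3, c_1 = -1/2

c_0 = 3, c_1 = -1/2


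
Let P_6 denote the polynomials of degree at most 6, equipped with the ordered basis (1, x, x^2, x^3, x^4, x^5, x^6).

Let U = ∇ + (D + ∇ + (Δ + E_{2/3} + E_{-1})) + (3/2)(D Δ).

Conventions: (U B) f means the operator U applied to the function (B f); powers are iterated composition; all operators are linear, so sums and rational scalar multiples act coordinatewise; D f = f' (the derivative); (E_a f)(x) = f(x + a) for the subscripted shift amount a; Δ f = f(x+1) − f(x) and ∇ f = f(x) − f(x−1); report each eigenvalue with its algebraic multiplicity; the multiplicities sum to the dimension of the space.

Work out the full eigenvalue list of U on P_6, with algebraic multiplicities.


λ = 2 (multiplicity 7)

image of 1: 2
image of x: 2x + 11/3
image of x^2: 2x^2 + (22/3)x + 31/9
image of x^3: 2x^3 + 11x^2 + (31/3)x + 367/54
image of x^4: 2x^4 + (44/3)x^3 + (62/3)x^2 + (734/27)x + 502/81
image of x^5: 2x^5 + (55/3)x^4 + (310/9)x^3 + (1835/27)x^2 + (2510/81)x + 4681/486
image of x^6: 2x^6 + 22x^5 + (155/3)x^4 + (3670/27)x^3 + (2510/27)x^2 + (4681/81)x + 6625/729
the matrix is upper triangular; its diagonal is (2, 2, 2, 2, 2, 2, 2)
for a triangular matrix the eigenvalues are the diagonal entries, with algebraic multiplicity their repetition count


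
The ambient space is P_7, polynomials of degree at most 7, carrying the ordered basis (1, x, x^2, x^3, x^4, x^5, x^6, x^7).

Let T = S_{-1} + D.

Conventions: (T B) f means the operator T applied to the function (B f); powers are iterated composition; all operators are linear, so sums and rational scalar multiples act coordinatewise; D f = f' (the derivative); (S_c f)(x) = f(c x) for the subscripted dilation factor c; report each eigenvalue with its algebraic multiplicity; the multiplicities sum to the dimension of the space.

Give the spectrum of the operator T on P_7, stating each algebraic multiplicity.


λ = -1 (multiplicity 4), λ = 1 (multiplicity 4)

image of 1: 1
image of x: -x + 1
image of x^2: x^2 + 2x
image of x^3: -x^3 + 3x^2
image of x^4: x^4 + 4x^3
image of x^5: -x^5 + 5x^4
image of x^6: x^6 + 6x^5
image of x^7: -x^7 + 7x^6
the matrix is upper triangular; its diagonal is (1, -1, 1, -1, 1, -1, 1, -1)
for a triangular matrix the eigenvalues are the diagonal entries, with algebraic multiplicity their repetition count


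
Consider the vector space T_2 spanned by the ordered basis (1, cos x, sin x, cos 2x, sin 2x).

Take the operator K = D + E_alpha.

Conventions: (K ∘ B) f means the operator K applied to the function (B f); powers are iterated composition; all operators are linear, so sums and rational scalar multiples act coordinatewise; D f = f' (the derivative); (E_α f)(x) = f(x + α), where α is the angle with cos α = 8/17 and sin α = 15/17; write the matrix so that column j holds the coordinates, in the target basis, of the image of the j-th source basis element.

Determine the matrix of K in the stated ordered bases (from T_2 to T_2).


the matrix is [[1, 0, 0, 0, 0]; [0, 8/17, 32/17, 0, 0]; [0, -32/17, 8/17, 0, 0]; [0, 0, 0, -161/289, 818/289]; [0, 0, 0, -818/289, -161/289]] (rows listed top to bottom)

image of 1: 1
image of cos x: (8/17)cos x - (32/17)sin x
image of sin x: (32/17)cos x + (8/17)sin x
image of cos 2x: -(161/289)cos 2x - (818/289)sin 2x
image of sin 2x: (818/289)cos 2x - (161/289)sin 2x
each image's coordinates form column j of the matrix


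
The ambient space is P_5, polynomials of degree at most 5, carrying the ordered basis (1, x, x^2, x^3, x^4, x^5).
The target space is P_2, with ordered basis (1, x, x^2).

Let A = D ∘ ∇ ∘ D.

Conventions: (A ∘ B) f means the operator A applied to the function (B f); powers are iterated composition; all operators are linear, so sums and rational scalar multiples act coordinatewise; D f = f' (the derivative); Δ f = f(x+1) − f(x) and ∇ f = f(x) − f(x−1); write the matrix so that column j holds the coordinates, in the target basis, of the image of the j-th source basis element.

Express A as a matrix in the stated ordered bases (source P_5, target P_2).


the matrix is [[0, 0, 0, 6, -12, 20]; [0, 0, 0, 0, 24, -60]; [0, 0, 0, 0, 0, 60]] (rows listed top to bottom)

image of 1: 0
image of x: 0
image of x^2: 0
image of x^3: 6
image of x^4: 24x - 12
image of x^5: 60x^2 - 60x + 20
each image's coordinates form column j of the matrix


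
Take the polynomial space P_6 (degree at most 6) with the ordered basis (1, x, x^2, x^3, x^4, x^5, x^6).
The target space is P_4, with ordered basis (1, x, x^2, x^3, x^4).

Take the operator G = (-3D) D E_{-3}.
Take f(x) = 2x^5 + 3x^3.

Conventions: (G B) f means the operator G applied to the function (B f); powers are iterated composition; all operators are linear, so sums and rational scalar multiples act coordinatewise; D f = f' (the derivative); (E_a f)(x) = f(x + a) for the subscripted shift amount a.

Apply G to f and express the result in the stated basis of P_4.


the result is g(x) = -120x^3 + 1080x^2 - 3294x + 3402

E_{-3} f = 2x^5 - 30x^4 + 183x^3 - 567x^2 + 891x - 567
D E_{-3} f = 10x^4 - 120x^3 + 549x^2 - 1134x + 891
D D E_{-3} f = 40x^3 - 360x^2 + 1098x - 1134
(-3D) D E_{-3} f = -120x^3 + 1080x^2 - 3294x + 3402


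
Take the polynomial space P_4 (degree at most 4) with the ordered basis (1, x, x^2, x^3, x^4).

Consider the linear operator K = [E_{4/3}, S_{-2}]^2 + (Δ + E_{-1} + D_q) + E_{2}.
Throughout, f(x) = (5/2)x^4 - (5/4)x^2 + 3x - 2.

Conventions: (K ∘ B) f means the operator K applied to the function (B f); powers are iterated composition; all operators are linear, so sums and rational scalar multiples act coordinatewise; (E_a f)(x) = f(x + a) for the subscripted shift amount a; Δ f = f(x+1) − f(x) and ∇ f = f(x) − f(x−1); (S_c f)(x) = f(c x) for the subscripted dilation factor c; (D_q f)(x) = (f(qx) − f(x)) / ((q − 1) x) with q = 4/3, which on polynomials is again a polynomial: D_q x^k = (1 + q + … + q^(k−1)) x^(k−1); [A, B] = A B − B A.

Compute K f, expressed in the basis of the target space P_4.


S_{-2} f = 40x^4 - 5x^2 - 6x - 2
E_{4/3} S_{-2} f = 40x^4 + (640/3)x^3 + (1265/3)x^2 + (9718/27)x + 8710/81
E_{4/3} f = (5/2)x^4 + (40/3)x^3 + (305/12)x^2 + (631/27)x + 622/81
S_{-2} E_{4/3} f = 40x^4 - (320/3)x^3 + (305/3)x^2 - (1262/27)x + 622/81
[E_{4/3}, S_{-2}] f = 320x^3 + 320x^2 + (1220/3)x + 2696/27
S_{-2} [E_{4/3}, S_{-2}] f = -2560x^3 + 1280x^2 - (2440/3)x + 2696/27
E_{4/3} S_{-2} [E_{4/3}, S_{-2}] f = -2560x^3 - 8960x^2 - (33160/3)x - 128984/27
E_{4/3} [E_{4/3}, S_{-2}] f = 320x^3 + 1600x^2 + (8900/3)x + 53176/27
S_{-2} E_{4/3} [E_{4/3}, S_{-2}] f = -2560x^3 + 6400x^2 - (17800/3)x + 53176/27
[E_{4/3}, S_{-2}] [E_{4/3}, S_{-2}] f = -15360x^2 - 5120x - 20240/3
Δ f = 10x^3 + 15x^2 + (15/2)x + 17/4
E_{-1} f = (5/2)x^4 - 10x^3 + (55/4)x^2 - (9/2)x - 15/4
D_q f = (875/54)x^3 - (35/12)x + 3
(Δ + E_{-1} + D_q) f = (5/2)x^4 + (875/54)x^3 + (115/4)x^2 + (1/12)x + 7/2
E_{2} f = (5/2)x^4 + 20x^3 + (235/4)x^2 + 78x + 39
([E_{4/3}, S_{-2}]^2 + (Δ + E_{-1} + D_q) + E_{2}) f = 5x^4 + (1955/54)x^3 - (30545/2)x^2 - (60503/12)x - 40225/6

the result is g(x) = 5x^4 + (1955/54)x^3 - (30545/2)x^2 - (60503/12)x - 40225/6


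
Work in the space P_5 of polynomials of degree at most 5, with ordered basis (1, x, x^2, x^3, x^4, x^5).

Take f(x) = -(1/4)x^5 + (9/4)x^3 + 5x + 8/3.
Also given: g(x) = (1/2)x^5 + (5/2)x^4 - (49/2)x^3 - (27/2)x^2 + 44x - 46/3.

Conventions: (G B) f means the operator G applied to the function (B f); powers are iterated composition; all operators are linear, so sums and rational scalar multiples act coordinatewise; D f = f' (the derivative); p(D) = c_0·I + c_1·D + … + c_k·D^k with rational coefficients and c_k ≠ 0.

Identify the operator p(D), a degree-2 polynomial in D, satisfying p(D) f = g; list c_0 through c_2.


p(D) = -2·I − 2·D + 4·D^2, i.e. c_0 = -2, c_1 = -2, c_2 = 4

D^0 f = -(1/4)x^5 + (9/4)x^3 + 5x + 8/3
D^1 f = -(5/4)x^4 + (27/4)x^2 + 5
D^2 f = -5x^3 + (27/2)x
matching coefficients of g against c_0 f + c_1 Df + … from the top degree down determines the c_i
solution: c_0 = -2, c_1 = -2, c_2 = 4


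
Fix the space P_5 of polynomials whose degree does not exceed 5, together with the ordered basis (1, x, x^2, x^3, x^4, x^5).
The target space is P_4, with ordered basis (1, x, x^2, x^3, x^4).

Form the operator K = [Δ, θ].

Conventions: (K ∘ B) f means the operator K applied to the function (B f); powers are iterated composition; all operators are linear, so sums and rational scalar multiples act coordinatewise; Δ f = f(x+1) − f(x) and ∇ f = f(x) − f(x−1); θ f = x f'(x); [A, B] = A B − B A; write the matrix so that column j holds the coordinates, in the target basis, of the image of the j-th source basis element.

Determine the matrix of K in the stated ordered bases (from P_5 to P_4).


the matrix is [[0, 1, 2, 3, 4, 5]; [0, 0, 2, 6, 12, 20]; [0, 0, 0, 3, 12, 30]; [0, 0, 0, 0, 4, 20]; [0, 0, 0, 0, 0, 5]] (rows listed top to bottom)

image of 1: 0
image of x: 1
image of x^2: 2x + 2
image of x^3: 3x^2 + 6x + 3
image of x^4: 4x^3 + 12x^2 + 12x + 4
image of x^5: 5x^4 + 20x^3 + 30x^2 + 20x + 5
each image's coordinates form column j of the matrix


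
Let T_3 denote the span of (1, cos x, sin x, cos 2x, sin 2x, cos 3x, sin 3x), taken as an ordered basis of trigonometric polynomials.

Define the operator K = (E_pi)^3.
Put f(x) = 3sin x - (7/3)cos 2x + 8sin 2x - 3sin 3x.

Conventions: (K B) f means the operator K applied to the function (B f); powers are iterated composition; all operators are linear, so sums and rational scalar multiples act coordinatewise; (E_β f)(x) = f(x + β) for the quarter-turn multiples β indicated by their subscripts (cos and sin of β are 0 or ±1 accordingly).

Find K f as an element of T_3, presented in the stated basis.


E_pi f = -3sin x - (7/3)cos 2x + 8sin 2x + 3sin 3x
E_pi E_pi f = 3sin x - (7/3)cos 2x + 8sin 2x - 3sin 3x
E_pi E_pi E_pi f = -3sin x - (7/3)cos 2x + 8sin 2x + 3sin 3x

the image equals g(x) = -3sin x - (7/3)cos 2x + 8sin 2x + 3sin 3x


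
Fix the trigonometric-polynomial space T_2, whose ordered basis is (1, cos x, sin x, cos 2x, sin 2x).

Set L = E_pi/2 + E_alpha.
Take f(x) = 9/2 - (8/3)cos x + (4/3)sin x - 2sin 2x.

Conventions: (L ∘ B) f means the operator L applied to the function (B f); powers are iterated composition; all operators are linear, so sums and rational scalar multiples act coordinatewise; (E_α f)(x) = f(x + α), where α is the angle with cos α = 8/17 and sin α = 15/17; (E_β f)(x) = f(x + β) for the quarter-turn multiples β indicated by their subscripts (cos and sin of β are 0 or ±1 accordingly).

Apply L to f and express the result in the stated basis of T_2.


E_pi/2 f = 9/2 + (4/3)cos x + (8/3)sin x + 2sin 2x
E_alpha f = 9/2 - (4/51)cos x + (152/51)sin x - (480/289)cos 2x + (322/289)sin 2x
(E_pi/2 + E_alpha) f = 9 + (64/51)cos x + (96/17)sin x - (480/289)cos 2x + (900/289)sin 2x

the result is g(x) = 9 + (64/51)cos x + (96/17)sin x - (480/289)cos 2x + (900/289)sin 2x
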